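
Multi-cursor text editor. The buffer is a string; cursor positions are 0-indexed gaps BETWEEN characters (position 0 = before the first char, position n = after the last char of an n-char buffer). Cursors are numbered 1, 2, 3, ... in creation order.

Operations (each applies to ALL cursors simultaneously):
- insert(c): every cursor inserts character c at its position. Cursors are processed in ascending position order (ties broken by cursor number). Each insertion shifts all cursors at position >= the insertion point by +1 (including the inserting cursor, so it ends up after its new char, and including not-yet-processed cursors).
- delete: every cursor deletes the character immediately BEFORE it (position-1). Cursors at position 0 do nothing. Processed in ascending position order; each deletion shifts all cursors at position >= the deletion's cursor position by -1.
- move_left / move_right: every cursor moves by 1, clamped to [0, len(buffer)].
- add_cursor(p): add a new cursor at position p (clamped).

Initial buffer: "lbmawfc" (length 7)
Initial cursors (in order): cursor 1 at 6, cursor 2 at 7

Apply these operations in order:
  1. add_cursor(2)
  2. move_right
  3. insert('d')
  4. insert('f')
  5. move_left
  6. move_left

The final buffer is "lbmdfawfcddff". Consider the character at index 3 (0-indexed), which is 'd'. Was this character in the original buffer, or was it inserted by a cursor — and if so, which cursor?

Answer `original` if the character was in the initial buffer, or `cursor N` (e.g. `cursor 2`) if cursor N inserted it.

Answer: cursor 3

Derivation:
After op 1 (add_cursor(2)): buffer="lbmawfc" (len 7), cursors c3@2 c1@6 c2@7, authorship .......
After op 2 (move_right): buffer="lbmawfc" (len 7), cursors c3@3 c1@7 c2@7, authorship .......
After op 3 (insert('d')): buffer="lbmdawfcdd" (len 10), cursors c3@4 c1@10 c2@10, authorship ...3....12
After op 4 (insert('f')): buffer="lbmdfawfcddff" (len 13), cursors c3@5 c1@13 c2@13, authorship ...33....1212
After op 5 (move_left): buffer="lbmdfawfcddff" (len 13), cursors c3@4 c1@12 c2@12, authorship ...33....1212
After op 6 (move_left): buffer="lbmdfawfcddff" (len 13), cursors c3@3 c1@11 c2@11, authorship ...33....1212
Authorship (.=original, N=cursor N): . . . 3 3 . . . . 1 2 1 2
Index 3: author = 3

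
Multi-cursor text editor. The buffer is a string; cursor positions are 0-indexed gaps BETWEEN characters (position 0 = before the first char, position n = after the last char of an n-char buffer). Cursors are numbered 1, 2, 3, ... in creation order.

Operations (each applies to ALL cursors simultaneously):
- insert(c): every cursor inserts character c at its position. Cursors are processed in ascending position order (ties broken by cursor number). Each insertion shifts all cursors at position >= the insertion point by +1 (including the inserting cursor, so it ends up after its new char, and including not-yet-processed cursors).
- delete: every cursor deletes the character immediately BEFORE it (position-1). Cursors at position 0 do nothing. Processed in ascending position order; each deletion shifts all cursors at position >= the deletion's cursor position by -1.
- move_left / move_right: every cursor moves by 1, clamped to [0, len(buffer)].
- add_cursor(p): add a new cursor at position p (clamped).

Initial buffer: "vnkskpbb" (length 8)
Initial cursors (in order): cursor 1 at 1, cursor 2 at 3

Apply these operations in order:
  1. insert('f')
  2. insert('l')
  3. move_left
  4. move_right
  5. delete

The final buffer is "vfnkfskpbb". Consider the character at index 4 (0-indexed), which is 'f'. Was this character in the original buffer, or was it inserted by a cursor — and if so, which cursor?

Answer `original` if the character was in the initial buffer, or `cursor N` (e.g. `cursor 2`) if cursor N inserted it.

After op 1 (insert('f')): buffer="vfnkfskpbb" (len 10), cursors c1@2 c2@5, authorship .1..2.....
After op 2 (insert('l')): buffer="vflnkflskpbb" (len 12), cursors c1@3 c2@7, authorship .11..22.....
After op 3 (move_left): buffer="vflnkflskpbb" (len 12), cursors c1@2 c2@6, authorship .11..22.....
After op 4 (move_right): buffer="vflnkflskpbb" (len 12), cursors c1@3 c2@7, authorship .11..22.....
After op 5 (delete): buffer="vfnkfskpbb" (len 10), cursors c1@2 c2@5, authorship .1..2.....
Authorship (.=original, N=cursor N): . 1 . . 2 . . . . .
Index 4: author = 2

Answer: cursor 2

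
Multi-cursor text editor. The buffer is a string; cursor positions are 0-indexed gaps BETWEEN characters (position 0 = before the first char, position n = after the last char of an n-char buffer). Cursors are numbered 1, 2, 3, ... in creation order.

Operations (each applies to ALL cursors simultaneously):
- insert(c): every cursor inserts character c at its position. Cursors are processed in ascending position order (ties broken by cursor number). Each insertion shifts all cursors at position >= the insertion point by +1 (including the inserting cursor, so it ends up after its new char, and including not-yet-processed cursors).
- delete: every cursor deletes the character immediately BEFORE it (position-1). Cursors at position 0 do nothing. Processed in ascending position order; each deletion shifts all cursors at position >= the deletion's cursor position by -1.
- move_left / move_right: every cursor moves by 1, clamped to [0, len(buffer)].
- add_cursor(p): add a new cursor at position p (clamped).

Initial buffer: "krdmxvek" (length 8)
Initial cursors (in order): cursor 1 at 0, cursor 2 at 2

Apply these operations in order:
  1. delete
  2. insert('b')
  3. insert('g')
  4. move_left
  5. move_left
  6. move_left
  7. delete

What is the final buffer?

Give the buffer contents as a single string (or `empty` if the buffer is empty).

Answer: bkbgdmxvek

Derivation:
After op 1 (delete): buffer="kdmxvek" (len 7), cursors c1@0 c2@1, authorship .......
After op 2 (insert('b')): buffer="bkbdmxvek" (len 9), cursors c1@1 c2@3, authorship 1.2......
After op 3 (insert('g')): buffer="bgkbgdmxvek" (len 11), cursors c1@2 c2@5, authorship 11.22......
After op 4 (move_left): buffer="bgkbgdmxvek" (len 11), cursors c1@1 c2@4, authorship 11.22......
After op 5 (move_left): buffer="bgkbgdmxvek" (len 11), cursors c1@0 c2@3, authorship 11.22......
After op 6 (move_left): buffer="bgkbgdmxvek" (len 11), cursors c1@0 c2@2, authorship 11.22......
After op 7 (delete): buffer="bkbgdmxvek" (len 10), cursors c1@0 c2@1, authorship 1.22......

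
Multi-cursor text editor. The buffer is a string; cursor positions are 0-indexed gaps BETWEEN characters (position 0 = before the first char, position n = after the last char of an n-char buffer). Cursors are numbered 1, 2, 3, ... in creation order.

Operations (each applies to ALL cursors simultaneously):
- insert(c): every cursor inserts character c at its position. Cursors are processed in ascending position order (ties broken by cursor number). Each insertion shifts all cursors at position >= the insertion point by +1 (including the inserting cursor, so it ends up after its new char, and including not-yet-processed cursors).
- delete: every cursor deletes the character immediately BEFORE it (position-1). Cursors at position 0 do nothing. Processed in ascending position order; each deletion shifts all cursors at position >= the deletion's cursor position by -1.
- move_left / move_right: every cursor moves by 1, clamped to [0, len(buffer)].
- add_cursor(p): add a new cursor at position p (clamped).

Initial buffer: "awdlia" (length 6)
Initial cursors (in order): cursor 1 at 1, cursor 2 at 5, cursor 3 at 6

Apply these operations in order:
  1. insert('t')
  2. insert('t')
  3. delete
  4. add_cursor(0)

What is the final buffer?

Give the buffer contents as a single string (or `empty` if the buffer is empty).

Answer: atwdlitat

Derivation:
After op 1 (insert('t')): buffer="atwdlitat" (len 9), cursors c1@2 c2@7 c3@9, authorship .1....2.3
After op 2 (insert('t')): buffer="attwdlittatt" (len 12), cursors c1@3 c2@9 c3@12, authorship .11....22.33
After op 3 (delete): buffer="atwdlitat" (len 9), cursors c1@2 c2@7 c3@9, authorship .1....2.3
After op 4 (add_cursor(0)): buffer="atwdlitat" (len 9), cursors c4@0 c1@2 c2@7 c3@9, authorship .1....2.3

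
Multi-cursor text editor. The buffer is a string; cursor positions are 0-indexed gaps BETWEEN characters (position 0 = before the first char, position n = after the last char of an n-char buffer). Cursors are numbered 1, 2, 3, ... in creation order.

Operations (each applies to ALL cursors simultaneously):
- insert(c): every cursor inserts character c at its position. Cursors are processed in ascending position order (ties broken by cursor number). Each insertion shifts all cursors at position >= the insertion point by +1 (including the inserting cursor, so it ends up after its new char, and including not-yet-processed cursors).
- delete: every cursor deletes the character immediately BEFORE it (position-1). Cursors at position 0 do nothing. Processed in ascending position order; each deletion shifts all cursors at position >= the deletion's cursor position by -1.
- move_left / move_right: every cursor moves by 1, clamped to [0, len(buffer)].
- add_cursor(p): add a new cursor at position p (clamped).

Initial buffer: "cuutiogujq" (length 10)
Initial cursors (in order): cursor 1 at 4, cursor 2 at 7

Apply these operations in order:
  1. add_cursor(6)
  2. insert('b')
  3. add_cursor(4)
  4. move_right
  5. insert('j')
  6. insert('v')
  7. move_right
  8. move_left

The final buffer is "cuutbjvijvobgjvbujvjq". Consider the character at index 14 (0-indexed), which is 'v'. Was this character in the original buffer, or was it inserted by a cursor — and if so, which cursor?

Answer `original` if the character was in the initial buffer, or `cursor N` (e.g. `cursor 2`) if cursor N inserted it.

After op 1 (add_cursor(6)): buffer="cuutiogujq" (len 10), cursors c1@4 c3@6 c2@7, authorship ..........
After op 2 (insert('b')): buffer="cuutbiobgbujq" (len 13), cursors c1@5 c3@8 c2@10, authorship ....1..3.2...
After op 3 (add_cursor(4)): buffer="cuutbiobgbujq" (len 13), cursors c4@4 c1@5 c3@8 c2@10, authorship ....1..3.2...
After op 4 (move_right): buffer="cuutbiobgbujq" (len 13), cursors c4@5 c1@6 c3@9 c2@11, authorship ....1..3.2...
After op 5 (insert('j')): buffer="cuutbjijobgjbujjq" (len 17), cursors c4@6 c1@8 c3@12 c2@15, authorship ....14.1.3.32.2..
After op 6 (insert('v')): buffer="cuutbjvijvobgjvbujvjq" (len 21), cursors c4@7 c1@10 c3@15 c2@19, authorship ....144.11.3.332.22..
After op 7 (move_right): buffer="cuutbjvijvobgjvbujvjq" (len 21), cursors c4@8 c1@11 c3@16 c2@20, authorship ....144.11.3.332.22..
After op 8 (move_left): buffer="cuutbjvijvobgjvbujvjq" (len 21), cursors c4@7 c1@10 c3@15 c2@19, authorship ....144.11.3.332.22..
Authorship (.=original, N=cursor N): . . . . 1 4 4 . 1 1 . 3 . 3 3 2 . 2 2 . .
Index 14: author = 3

Answer: cursor 3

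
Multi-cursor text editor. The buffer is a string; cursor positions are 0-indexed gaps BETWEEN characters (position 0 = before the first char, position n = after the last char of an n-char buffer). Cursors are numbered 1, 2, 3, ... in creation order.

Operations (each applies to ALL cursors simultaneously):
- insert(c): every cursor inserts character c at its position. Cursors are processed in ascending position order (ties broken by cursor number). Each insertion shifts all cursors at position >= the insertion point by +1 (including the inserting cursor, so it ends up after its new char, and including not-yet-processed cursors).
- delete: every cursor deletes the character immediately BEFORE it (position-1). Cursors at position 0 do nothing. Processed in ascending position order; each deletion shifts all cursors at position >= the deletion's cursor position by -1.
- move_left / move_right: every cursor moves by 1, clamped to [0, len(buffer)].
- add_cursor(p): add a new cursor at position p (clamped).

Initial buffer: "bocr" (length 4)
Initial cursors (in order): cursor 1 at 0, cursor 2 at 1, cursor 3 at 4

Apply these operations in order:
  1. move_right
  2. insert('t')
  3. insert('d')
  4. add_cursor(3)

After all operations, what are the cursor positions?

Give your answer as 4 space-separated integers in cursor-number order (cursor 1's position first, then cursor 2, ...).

Answer: 3 6 10 3

Derivation:
After op 1 (move_right): buffer="bocr" (len 4), cursors c1@1 c2@2 c3@4, authorship ....
After op 2 (insert('t')): buffer="btotcrt" (len 7), cursors c1@2 c2@4 c3@7, authorship .1.2..3
After op 3 (insert('d')): buffer="btdotdcrtd" (len 10), cursors c1@3 c2@6 c3@10, authorship .11.22..33
After op 4 (add_cursor(3)): buffer="btdotdcrtd" (len 10), cursors c1@3 c4@3 c2@6 c3@10, authorship .11.22..33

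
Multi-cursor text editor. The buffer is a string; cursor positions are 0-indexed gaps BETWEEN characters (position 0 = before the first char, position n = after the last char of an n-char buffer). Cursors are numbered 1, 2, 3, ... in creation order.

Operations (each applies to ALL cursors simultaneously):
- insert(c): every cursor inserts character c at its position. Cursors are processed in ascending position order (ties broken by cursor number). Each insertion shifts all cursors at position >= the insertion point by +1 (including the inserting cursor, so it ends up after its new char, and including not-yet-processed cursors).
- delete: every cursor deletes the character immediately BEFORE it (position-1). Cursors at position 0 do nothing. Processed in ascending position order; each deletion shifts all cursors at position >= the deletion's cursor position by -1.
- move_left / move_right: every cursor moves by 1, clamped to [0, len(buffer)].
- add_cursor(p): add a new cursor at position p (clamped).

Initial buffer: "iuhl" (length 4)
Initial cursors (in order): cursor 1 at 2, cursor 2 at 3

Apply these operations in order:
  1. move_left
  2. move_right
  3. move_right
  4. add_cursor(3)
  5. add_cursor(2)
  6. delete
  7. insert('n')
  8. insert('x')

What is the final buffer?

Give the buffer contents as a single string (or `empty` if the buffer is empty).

Answer: nnnnxxxx

Derivation:
After op 1 (move_left): buffer="iuhl" (len 4), cursors c1@1 c2@2, authorship ....
After op 2 (move_right): buffer="iuhl" (len 4), cursors c1@2 c2@3, authorship ....
After op 3 (move_right): buffer="iuhl" (len 4), cursors c1@3 c2@4, authorship ....
After op 4 (add_cursor(3)): buffer="iuhl" (len 4), cursors c1@3 c3@3 c2@4, authorship ....
After op 5 (add_cursor(2)): buffer="iuhl" (len 4), cursors c4@2 c1@3 c3@3 c2@4, authorship ....
After op 6 (delete): buffer="" (len 0), cursors c1@0 c2@0 c3@0 c4@0, authorship 
After op 7 (insert('n')): buffer="nnnn" (len 4), cursors c1@4 c2@4 c3@4 c4@4, authorship 1234
After op 8 (insert('x')): buffer="nnnnxxxx" (len 8), cursors c1@8 c2@8 c3@8 c4@8, authorship 12341234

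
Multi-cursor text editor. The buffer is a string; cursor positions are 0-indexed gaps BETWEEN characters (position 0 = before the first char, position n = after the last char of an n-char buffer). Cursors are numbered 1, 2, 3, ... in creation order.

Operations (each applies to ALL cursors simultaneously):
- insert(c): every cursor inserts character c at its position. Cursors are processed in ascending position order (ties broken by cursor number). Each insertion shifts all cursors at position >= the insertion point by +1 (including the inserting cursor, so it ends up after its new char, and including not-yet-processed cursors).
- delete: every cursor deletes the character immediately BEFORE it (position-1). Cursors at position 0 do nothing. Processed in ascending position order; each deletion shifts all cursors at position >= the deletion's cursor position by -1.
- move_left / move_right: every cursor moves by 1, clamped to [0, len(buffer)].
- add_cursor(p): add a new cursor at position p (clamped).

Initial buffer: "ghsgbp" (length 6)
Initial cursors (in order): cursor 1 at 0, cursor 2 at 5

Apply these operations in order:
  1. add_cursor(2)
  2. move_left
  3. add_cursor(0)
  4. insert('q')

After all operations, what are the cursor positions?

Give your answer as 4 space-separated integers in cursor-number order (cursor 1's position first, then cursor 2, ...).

After op 1 (add_cursor(2)): buffer="ghsgbp" (len 6), cursors c1@0 c3@2 c2@5, authorship ......
After op 2 (move_left): buffer="ghsgbp" (len 6), cursors c1@0 c3@1 c2@4, authorship ......
After op 3 (add_cursor(0)): buffer="ghsgbp" (len 6), cursors c1@0 c4@0 c3@1 c2@4, authorship ......
After op 4 (insert('q')): buffer="qqgqhsgqbp" (len 10), cursors c1@2 c4@2 c3@4 c2@8, authorship 14.3...2..

Answer: 2 8 4 2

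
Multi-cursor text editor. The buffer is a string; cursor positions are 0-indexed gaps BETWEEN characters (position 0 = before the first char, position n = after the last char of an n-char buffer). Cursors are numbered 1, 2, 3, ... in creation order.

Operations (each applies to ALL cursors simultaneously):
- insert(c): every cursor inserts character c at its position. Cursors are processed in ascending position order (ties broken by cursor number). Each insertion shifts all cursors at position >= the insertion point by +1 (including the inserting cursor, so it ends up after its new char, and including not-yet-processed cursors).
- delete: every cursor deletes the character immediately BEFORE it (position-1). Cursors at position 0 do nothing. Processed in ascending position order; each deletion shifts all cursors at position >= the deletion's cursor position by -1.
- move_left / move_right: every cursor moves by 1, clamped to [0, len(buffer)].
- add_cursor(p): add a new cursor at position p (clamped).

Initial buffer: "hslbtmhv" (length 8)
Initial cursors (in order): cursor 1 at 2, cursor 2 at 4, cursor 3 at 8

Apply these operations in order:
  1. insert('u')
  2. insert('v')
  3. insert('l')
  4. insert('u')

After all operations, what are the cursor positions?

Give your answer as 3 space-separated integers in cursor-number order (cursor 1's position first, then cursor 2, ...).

Answer: 6 12 20

Derivation:
After op 1 (insert('u')): buffer="hsulbutmhvu" (len 11), cursors c1@3 c2@6 c3@11, authorship ..1..2....3
After op 2 (insert('v')): buffer="hsuvlbuvtmhvuv" (len 14), cursors c1@4 c2@8 c3@14, authorship ..11..22....33
After op 3 (insert('l')): buffer="hsuvllbuvltmhvuvl" (len 17), cursors c1@5 c2@10 c3@17, authorship ..111..222....333
After op 4 (insert('u')): buffer="hsuvlulbuvlutmhvuvlu" (len 20), cursors c1@6 c2@12 c3@20, authorship ..1111..2222....3333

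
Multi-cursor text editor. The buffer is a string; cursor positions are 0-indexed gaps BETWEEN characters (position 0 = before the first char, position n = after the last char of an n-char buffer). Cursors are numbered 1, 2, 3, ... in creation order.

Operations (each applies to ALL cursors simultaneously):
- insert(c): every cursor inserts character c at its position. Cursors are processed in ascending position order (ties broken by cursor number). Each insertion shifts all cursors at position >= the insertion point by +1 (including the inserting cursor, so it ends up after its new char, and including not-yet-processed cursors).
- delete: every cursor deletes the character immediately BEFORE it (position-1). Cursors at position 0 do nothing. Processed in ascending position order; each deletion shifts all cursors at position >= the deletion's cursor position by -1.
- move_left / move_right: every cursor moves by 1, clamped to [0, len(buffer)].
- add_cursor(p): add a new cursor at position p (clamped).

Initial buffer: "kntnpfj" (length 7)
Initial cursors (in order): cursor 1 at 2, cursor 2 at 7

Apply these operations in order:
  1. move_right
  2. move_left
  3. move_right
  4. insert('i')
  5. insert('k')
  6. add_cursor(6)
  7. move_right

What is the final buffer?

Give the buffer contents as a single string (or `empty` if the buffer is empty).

After op 1 (move_right): buffer="kntnpfj" (len 7), cursors c1@3 c2@7, authorship .......
After op 2 (move_left): buffer="kntnpfj" (len 7), cursors c1@2 c2@6, authorship .......
After op 3 (move_right): buffer="kntnpfj" (len 7), cursors c1@3 c2@7, authorship .......
After op 4 (insert('i')): buffer="kntinpfji" (len 9), cursors c1@4 c2@9, authorship ...1....2
After op 5 (insert('k')): buffer="kntiknpfjik" (len 11), cursors c1@5 c2@11, authorship ...11....22
After op 6 (add_cursor(6)): buffer="kntiknpfjik" (len 11), cursors c1@5 c3@6 c2@11, authorship ...11....22
After op 7 (move_right): buffer="kntiknpfjik" (len 11), cursors c1@6 c3@7 c2@11, authorship ...11....22

Answer: kntiknpfjik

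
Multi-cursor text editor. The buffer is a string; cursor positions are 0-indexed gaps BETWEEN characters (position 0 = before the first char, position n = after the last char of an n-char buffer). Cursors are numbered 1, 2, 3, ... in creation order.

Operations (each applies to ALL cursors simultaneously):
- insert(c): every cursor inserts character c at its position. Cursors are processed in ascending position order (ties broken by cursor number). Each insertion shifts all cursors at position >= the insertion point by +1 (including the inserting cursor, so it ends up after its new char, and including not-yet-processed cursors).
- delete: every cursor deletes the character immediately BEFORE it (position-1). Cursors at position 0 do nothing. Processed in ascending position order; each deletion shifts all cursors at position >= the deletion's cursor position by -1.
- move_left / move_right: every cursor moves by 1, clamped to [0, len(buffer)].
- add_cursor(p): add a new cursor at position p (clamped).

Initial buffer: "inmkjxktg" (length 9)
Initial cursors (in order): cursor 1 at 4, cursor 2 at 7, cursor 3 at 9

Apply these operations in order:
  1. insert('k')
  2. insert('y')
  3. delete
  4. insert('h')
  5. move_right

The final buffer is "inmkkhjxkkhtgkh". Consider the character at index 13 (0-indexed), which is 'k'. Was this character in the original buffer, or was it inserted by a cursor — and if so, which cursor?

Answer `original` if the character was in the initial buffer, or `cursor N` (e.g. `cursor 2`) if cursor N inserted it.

Answer: cursor 3

Derivation:
After op 1 (insert('k')): buffer="inmkkjxkktgk" (len 12), cursors c1@5 c2@9 c3@12, authorship ....1...2..3
After op 2 (insert('y')): buffer="inmkkyjxkkytgky" (len 15), cursors c1@6 c2@11 c3@15, authorship ....11...22..33
After op 3 (delete): buffer="inmkkjxkktgk" (len 12), cursors c1@5 c2@9 c3@12, authorship ....1...2..3
After op 4 (insert('h')): buffer="inmkkhjxkkhtgkh" (len 15), cursors c1@6 c2@11 c3@15, authorship ....11...22..33
After op 5 (move_right): buffer="inmkkhjxkkhtgkh" (len 15), cursors c1@7 c2@12 c3@15, authorship ....11...22..33
Authorship (.=original, N=cursor N): . . . . 1 1 . . . 2 2 . . 3 3
Index 13: author = 3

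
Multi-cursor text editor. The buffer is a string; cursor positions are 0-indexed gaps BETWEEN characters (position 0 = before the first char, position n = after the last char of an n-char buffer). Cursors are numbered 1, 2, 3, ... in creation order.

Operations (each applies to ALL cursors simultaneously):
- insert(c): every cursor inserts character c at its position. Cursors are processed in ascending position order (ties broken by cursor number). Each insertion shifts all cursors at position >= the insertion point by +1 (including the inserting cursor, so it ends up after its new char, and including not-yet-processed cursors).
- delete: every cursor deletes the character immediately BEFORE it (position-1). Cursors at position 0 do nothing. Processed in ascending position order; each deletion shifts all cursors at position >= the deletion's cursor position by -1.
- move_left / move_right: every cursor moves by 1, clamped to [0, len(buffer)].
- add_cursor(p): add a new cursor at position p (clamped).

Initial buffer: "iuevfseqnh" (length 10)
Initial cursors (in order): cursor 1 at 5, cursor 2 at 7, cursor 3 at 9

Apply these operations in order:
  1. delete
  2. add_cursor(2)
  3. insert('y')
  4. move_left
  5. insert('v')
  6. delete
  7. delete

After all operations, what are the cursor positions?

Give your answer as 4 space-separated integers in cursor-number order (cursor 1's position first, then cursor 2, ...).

Answer: 3 4 5 1

Derivation:
After op 1 (delete): buffer="iuevsqh" (len 7), cursors c1@4 c2@5 c3@6, authorship .......
After op 2 (add_cursor(2)): buffer="iuevsqh" (len 7), cursors c4@2 c1@4 c2@5 c3@6, authorship .......
After op 3 (insert('y')): buffer="iuyevysyqyh" (len 11), cursors c4@3 c1@6 c2@8 c3@10, authorship ..4..1.2.3.
After op 4 (move_left): buffer="iuyevysyqyh" (len 11), cursors c4@2 c1@5 c2@7 c3@9, authorship ..4..1.2.3.
After op 5 (insert('v')): buffer="iuvyevvysvyqvyh" (len 15), cursors c4@3 c1@7 c2@10 c3@13, authorship ..44..11.22.33.
After op 6 (delete): buffer="iuyevysyqyh" (len 11), cursors c4@2 c1@5 c2@7 c3@9, authorship ..4..1.2.3.
After op 7 (delete): buffer="iyeyyyh" (len 7), cursors c4@1 c1@3 c2@4 c3@5, authorship .4.123.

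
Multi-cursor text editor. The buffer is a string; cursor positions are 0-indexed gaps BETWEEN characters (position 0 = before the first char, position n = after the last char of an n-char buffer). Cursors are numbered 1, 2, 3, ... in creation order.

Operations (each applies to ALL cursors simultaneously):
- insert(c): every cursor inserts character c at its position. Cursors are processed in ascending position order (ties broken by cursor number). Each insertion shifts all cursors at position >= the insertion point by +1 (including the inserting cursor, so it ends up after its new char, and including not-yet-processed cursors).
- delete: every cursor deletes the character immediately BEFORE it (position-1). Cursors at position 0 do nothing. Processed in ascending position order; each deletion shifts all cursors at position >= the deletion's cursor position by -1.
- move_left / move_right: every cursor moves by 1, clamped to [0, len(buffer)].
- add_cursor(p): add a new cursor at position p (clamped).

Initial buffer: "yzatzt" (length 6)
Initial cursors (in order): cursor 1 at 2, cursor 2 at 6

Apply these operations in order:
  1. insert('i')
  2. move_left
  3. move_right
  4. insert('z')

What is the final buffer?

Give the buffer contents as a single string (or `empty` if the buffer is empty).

After op 1 (insert('i')): buffer="yziatzti" (len 8), cursors c1@3 c2@8, authorship ..1....2
After op 2 (move_left): buffer="yziatzti" (len 8), cursors c1@2 c2@7, authorship ..1....2
After op 3 (move_right): buffer="yziatzti" (len 8), cursors c1@3 c2@8, authorship ..1....2
After op 4 (insert('z')): buffer="yzizatztiz" (len 10), cursors c1@4 c2@10, authorship ..11....22

Answer: yzizatztiz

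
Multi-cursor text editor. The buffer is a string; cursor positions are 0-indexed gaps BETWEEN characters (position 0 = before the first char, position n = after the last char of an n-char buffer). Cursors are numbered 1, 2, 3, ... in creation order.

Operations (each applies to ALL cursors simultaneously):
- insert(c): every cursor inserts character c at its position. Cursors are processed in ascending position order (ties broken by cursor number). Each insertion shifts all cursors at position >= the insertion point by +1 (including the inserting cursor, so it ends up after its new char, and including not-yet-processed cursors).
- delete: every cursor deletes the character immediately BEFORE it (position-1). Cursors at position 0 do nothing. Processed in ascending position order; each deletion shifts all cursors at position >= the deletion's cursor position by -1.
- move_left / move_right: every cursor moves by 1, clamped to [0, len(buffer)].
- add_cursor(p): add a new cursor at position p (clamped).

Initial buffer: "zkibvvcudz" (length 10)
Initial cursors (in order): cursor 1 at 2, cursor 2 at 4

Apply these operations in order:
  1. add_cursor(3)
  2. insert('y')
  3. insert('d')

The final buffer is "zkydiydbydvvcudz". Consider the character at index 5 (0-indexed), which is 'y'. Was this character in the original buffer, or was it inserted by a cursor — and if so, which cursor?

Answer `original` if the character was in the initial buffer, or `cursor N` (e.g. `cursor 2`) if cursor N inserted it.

Answer: cursor 3

Derivation:
After op 1 (add_cursor(3)): buffer="zkibvvcudz" (len 10), cursors c1@2 c3@3 c2@4, authorship ..........
After op 2 (insert('y')): buffer="zkyiybyvvcudz" (len 13), cursors c1@3 c3@5 c2@7, authorship ..1.3.2......
After op 3 (insert('d')): buffer="zkydiydbydvvcudz" (len 16), cursors c1@4 c3@7 c2@10, authorship ..11.33.22......
Authorship (.=original, N=cursor N): . . 1 1 . 3 3 . 2 2 . . . . . .
Index 5: author = 3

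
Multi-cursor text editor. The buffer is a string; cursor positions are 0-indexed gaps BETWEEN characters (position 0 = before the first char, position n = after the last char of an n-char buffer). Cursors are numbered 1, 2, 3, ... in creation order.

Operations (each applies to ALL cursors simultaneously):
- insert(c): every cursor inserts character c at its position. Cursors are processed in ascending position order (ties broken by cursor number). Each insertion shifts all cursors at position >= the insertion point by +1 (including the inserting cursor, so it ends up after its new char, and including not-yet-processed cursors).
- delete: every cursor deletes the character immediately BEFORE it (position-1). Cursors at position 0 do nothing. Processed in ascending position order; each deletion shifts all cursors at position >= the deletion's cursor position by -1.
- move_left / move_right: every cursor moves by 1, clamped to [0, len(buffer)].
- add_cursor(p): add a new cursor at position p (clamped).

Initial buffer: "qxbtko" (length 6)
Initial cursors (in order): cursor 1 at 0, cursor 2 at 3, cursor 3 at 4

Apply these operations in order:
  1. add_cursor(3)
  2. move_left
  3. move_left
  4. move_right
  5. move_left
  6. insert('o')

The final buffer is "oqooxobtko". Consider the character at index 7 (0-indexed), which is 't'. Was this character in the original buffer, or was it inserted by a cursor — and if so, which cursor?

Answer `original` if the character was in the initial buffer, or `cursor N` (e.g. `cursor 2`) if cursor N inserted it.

Answer: original

Derivation:
After op 1 (add_cursor(3)): buffer="qxbtko" (len 6), cursors c1@0 c2@3 c4@3 c3@4, authorship ......
After op 2 (move_left): buffer="qxbtko" (len 6), cursors c1@0 c2@2 c4@2 c3@3, authorship ......
After op 3 (move_left): buffer="qxbtko" (len 6), cursors c1@0 c2@1 c4@1 c3@2, authorship ......
After op 4 (move_right): buffer="qxbtko" (len 6), cursors c1@1 c2@2 c4@2 c3@3, authorship ......
After op 5 (move_left): buffer="qxbtko" (len 6), cursors c1@0 c2@1 c4@1 c3@2, authorship ......
After op 6 (insert('o')): buffer="oqooxobtko" (len 10), cursors c1@1 c2@4 c4@4 c3@6, authorship 1.24.3....
Authorship (.=original, N=cursor N): 1 . 2 4 . 3 . . . .
Index 7: author = original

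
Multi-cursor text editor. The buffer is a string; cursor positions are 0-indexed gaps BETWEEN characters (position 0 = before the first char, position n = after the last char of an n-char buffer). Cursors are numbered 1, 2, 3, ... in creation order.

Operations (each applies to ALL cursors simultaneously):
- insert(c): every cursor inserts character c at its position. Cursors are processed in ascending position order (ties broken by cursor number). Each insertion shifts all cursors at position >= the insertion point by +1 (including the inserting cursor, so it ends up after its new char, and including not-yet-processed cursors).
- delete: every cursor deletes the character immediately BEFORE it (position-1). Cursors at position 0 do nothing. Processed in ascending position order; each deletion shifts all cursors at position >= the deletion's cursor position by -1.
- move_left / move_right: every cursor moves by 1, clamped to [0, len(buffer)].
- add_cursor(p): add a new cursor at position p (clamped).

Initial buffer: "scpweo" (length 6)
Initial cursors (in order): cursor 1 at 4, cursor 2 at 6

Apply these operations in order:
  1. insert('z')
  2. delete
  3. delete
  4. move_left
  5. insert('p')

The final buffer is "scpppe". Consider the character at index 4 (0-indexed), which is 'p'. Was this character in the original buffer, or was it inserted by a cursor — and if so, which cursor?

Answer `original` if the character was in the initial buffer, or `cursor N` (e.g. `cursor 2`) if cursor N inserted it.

After op 1 (insert('z')): buffer="scpwzeoz" (len 8), cursors c1@5 c2@8, authorship ....1..2
After op 2 (delete): buffer="scpweo" (len 6), cursors c1@4 c2@6, authorship ......
After op 3 (delete): buffer="scpe" (len 4), cursors c1@3 c2@4, authorship ....
After op 4 (move_left): buffer="scpe" (len 4), cursors c1@2 c2@3, authorship ....
After op 5 (insert('p')): buffer="scpppe" (len 6), cursors c1@3 c2@5, authorship ..1.2.
Authorship (.=original, N=cursor N): . . 1 . 2 .
Index 4: author = 2

Answer: cursor 2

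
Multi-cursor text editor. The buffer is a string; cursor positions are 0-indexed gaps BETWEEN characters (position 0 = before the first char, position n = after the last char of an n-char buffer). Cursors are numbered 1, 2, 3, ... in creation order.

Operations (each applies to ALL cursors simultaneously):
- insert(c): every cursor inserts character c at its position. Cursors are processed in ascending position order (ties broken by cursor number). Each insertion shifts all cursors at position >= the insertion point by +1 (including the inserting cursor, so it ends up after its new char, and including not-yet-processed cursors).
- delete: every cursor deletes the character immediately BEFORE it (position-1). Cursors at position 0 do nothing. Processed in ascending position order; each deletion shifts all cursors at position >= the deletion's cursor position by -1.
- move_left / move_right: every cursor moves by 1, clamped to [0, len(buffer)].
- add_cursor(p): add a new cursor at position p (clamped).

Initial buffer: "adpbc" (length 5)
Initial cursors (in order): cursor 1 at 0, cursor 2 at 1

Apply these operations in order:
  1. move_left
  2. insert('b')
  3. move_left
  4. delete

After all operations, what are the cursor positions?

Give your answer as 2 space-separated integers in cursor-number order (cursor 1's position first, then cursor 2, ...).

After op 1 (move_left): buffer="adpbc" (len 5), cursors c1@0 c2@0, authorship .....
After op 2 (insert('b')): buffer="bbadpbc" (len 7), cursors c1@2 c2@2, authorship 12.....
After op 3 (move_left): buffer="bbadpbc" (len 7), cursors c1@1 c2@1, authorship 12.....
After op 4 (delete): buffer="badpbc" (len 6), cursors c1@0 c2@0, authorship 2.....

Answer: 0 0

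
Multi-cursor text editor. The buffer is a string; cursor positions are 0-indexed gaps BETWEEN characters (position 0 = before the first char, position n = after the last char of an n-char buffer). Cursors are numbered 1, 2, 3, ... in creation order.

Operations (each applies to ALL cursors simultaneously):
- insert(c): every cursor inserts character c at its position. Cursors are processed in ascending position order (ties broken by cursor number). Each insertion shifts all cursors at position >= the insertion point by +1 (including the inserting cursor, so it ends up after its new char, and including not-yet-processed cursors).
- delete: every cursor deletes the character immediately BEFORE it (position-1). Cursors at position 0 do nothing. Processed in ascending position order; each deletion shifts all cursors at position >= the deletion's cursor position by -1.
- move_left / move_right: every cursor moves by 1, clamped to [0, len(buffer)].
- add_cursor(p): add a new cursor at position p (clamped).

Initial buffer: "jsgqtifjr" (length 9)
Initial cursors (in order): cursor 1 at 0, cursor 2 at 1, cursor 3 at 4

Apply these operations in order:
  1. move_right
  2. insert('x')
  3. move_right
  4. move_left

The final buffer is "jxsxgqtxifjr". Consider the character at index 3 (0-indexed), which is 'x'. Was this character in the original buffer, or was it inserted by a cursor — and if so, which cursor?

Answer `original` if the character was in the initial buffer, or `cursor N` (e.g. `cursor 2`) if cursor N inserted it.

After op 1 (move_right): buffer="jsgqtifjr" (len 9), cursors c1@1 c2@2 c3@5, authorship .........
After op 2 (insert('x')): buffer="jxsxgqtxifjr" (len 12), cursors c1@2 c2@4 c3@8, authorship .1.2...3....
After op 3 (move_right): buffer="jxsxgqtxifjr" (len 12), cursors c1@3 c2@5 c3@9, authorship .1.2...3....
After op 4 (move_left): buffer="jxsxgqtxifjr" (len 12), cursors c1@2 c2@4 c3@8, authorship .1.2...3....
Authorship (.=original, N=cursor N): . 1 . 2 . . . 3 . . . .
Index 3: author = 2

Answer: cursor 2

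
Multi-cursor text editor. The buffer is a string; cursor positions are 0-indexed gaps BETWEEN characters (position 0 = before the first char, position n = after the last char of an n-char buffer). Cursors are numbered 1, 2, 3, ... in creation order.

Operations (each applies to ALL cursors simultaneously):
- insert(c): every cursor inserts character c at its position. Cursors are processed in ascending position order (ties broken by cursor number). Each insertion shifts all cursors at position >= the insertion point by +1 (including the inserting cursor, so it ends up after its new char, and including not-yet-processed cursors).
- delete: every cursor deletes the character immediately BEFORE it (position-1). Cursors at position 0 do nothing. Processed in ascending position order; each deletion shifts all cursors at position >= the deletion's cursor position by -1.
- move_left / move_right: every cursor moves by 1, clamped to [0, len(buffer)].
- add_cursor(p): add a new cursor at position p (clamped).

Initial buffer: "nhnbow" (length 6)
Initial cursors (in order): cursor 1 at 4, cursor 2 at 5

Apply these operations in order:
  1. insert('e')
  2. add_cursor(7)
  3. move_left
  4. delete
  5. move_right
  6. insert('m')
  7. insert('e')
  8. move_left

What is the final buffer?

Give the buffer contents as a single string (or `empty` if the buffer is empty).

Answer: nhnemmmeeew

Derivation:
After op 1 (insert('e')): buffer="nhnbeoew" (len 8), cursors c1@5 c2@7, authorship ....1.2.
After op 2 (add_cursor(7)): buffer="nhnbeoew" (len 8), cursors c1@5 c2@7 c3@7, authorship ....1.2.
After op 3 (move_left): buffer="nhnbeoew" (len 8), cursors c1@4 c2@6 c3@6, authorship ....1.2.
After op 4 (delete): buffer="nhnew" (len 5), cursors c1@3 c2@3 c3@3, authorship ...2.
After op 5 (move_right): buffer="nhnew" (len 5), cursors c1@4 c2@4 c3@4, authorship ...2.
After op 6 (insert('m')): buffer="nhnemmmw" (len 8), cursors c1@7 c2@7 c3@7, authorship ...2123.
After op 7 (insert('e')): buffer="nhnemmmeeew" (len 11), cursors c1@10 c2@10 c3@10, authorship ...2123123.
After op 8 (move_left): buffer="nhnemmmeeew" (len 11), cursors c1@9 c2@9 c3@9, authorship ...2123123.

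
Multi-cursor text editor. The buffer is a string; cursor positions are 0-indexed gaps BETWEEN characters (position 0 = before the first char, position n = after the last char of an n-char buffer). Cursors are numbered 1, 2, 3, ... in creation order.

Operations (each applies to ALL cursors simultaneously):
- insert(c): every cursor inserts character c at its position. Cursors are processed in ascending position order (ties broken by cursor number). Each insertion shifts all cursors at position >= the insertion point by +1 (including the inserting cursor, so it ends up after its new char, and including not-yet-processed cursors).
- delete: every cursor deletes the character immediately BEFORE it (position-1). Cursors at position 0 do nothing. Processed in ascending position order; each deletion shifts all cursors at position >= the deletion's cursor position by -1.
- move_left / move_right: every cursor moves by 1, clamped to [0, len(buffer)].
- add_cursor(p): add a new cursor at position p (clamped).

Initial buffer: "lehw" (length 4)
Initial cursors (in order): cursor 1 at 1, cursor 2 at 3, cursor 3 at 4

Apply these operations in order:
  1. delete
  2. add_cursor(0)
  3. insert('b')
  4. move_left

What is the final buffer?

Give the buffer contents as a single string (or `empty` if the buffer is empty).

After op 1 (delete): buffer="e" (len 1), cursors c1@0 c2@1 c3@1, authorship .
After op 2 (add_cursor(0)): buffer="e" (len 1), cursors c1@0 c4@0 c2@1 c3@1, authorship .
After op 3 (insert('b')): buffer="bbebb" (len 5), cursors c1@2 c4@2 c2@5 c3@5, authorship 14.23
After op 4 (move_left): buffer="bbebb" (len 5), cursors c1@1 c4@1 c2@4 c3@4, authorship 14.23

Answer: bbebb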